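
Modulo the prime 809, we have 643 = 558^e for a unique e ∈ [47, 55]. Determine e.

Compute 558^47 mod 809 = 433, then multiply by 558 repeatedly:
  558^47=433  558^48=532  558^49=762  558^50=471  558^51=702
  558^52=160  558^53=290  558^54=20  558^55=643
Found 643 at exponent 55.

55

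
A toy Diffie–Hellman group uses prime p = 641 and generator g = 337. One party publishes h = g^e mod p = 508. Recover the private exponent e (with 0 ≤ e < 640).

Baby-step giant-step with m = ceil(sqrt(640)) = 26.
Baby table (337^j mod 641 for j=0..25):
  0:1  1:337  2:112  3:566  4:365  5:574  6:497  7:188
  8:538  9:544  10:2  11:33  12:224  13:491  14:89  15:507
  16:353  17:376  18:435  19:447  20:4  21:66  22:448  23:341
  24:178  25:373
Giant step factor: 337^(-26) ≡ 286 (mod 641).
Scan 508·286^i mod 641 for i = 0, 1, …:
  i=0: 508   i=1: 422   i=2: 184   i=3: 62
  i=4: 425   i=5: 401   i=6: 588   i=7: 226
  i=8: 536   i=9: 97     …   i=20: 82
  i=21: 376
Match at i=21, j=17: e = 21·26 + 17 = 563.

563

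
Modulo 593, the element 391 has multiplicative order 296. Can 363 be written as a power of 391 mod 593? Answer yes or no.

363 ∈ ⟨391⟩ iff 363^296 ≡ 1 (mod 593), since |⟨391⟩| = 296.
363^296 mod 593 = 592.
Since 592 ≠ 1, 363 does not lie in the subgroup.

no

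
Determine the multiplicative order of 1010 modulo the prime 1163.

The order of 1010 must divide p − 1 = 1162 = 2 · 7 · 83.
Divisors: 1, 2, 7, 14, 83, 166, 581, 1162.
Check each in increasing order: 1010^1 ≡ 1010;  1010^2 ≡ 149;  1010^7 ≡ 469;  1010^14 ≡ 154;  1010^83 ≡ 285;  1010^166 ≡ 978;  1010^581 ≡ 1.
Smallest exponent giving 1 is 581.

581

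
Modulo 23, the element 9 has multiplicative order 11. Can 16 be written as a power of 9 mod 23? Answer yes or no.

yes

16 ∈ ⟨9⟩ iff 16^11 ≡ 1 (mod 23), since |⟨9⟩| = 11.
16^11 mod 23 = 1.
Since 1 = 1, 16 lies in the subgroup.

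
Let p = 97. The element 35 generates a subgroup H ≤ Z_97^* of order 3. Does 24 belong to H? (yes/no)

24 ∈ ⟨35⟩ iff 24^3 ≡ 1 (mod 97), since |⟨35⟩| = 3.
24^3 mod 97 = 50.
Since 50 ≠ 1, 24 does not lie in the subgroup.

no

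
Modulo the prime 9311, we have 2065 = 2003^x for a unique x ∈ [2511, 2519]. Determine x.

Compute 2003^2511 mod 9311 = 7061, then multiply by 2003 repeatedly:
  2003^2511=7061  2003^2512=9085  2003^2513=3561  2003^2514=457  2003^2515=2893
  2003^2516=3237  2003^2517=3255  2003^2518=2065
Found 2065 at exponent 2518.

2518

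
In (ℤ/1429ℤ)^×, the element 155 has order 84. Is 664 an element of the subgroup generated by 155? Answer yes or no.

664 ∈ ⟨155⟩ iff 664^84 ≡ 1 (mod 1429), since |⟨155⟩| = 84.
664^84 mod 1429 = 1.
Since 1 = 1, 664 lies in the subgroup.

yes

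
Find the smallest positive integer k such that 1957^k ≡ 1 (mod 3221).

3220

The order of 1957 must divide p − 1 = 3220 = 2^2 · 5 · 7 · 23.
Divisors: 1, 2, 4, 5, 7, 10, 14, 20, 23, 28, 35, 46, 70, 92, 115, 140, 161, 230, 322, 460, 644, 805, 1610, 3220.
Check each in increasing order: 1957^1 ≡ 1957;  1957^2 ≡ 80;  1957^4 ≡ 3179;  1957^5 ≡ 1552;  1957^7 ≡ 1762;  1957^10 ≡ 2617;  1957^14 ≡ 2821;  1957^20 ≡ 843;  1957^23 ≡ 2826;  1957^28 ≡ 2171;  1957^35 ≡ 1975;  1957^46 ≡ 1417;  1957^70 ≡ 3215;  1957^92 ≡ 1206;  1957^115 ≡ 338;  1957^140 ≡ 36;  1957^161 ≡ 2238;  1957^230 ≡ 1509;  1957^322 ≡ 3210;  1957^460 ≡ 3055;  1957^644 ≡ 121;  1957^805 ≡ 234;  1957^1610 ≡ 3220;  1957^3220 ≡ 1.
Smallest exponent giving 1 is 3220.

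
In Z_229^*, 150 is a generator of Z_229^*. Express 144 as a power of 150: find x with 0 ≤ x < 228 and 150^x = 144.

Baby-step giant-step with m = ceil(sqrt(228)) = 16.
Baby table (150^j mod 229 for j=0..15):
  0:1  1:150  2:58  3:227  4:158  5:113  6:4  7:142
  8:3  9:221  10:174  11:223  12:16  13:110  14:12  15:197
Giant step factor: 150^(-16) ≡ 51 (mod 229).
Scan 144·51^i mod 229 for i = 0, 1, …:
  i=0: 144   i=1: 16
Match at i=1, j=12: x = 1·16 + 12 = 28.

28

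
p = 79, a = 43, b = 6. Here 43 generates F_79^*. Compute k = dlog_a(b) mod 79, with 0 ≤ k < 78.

59

Baby-step giant-step with m = ceil(sqrt(78)) = 9.
Baby table (43^j mod 79 for j=0..8):
  0:1  1:43  2:32  3:33  4:76  5:29  6:62  7:59
  8:9
Giant step factor: 43^(-9) ≡ 69 (mod 79).
Scan 6·69^i mod 79 for i = 0, 1, …:
  i=0: 6   i=1: 19   i=2: 47   i=3: 4
  i=4: 39   i=5: 5   i=6: 29
Match at i=6, j=5: k = 6·9 + 5 = 59.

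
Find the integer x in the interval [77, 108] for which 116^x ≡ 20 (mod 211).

Compute 116^77 mod 211 = 190, then multiply by 116 repeatedly:
  116^77=190  116^78=96  116^79=164  116^80=34  116^81=146
  116^82=56  116^83=166  116^84=55  116^85=50  116^86=103
  116^87=132  116^88=120  116^89=205  116^90=148  116^91=77
  116^92=70  116^93=102  116^94=16  116^95=168  116^96=76
  116^97=165  116^98=150  116^99=98  116^100=185  116^101=149
  116^102=193  116^103=22  116^104=20
Found 20 at exponent 104.

104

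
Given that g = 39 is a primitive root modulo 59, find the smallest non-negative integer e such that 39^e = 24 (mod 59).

3

Baby-step giant-step with m = ceil(sqrt(58)) = 8.
Baby table (39^j mod 59 for j=0..7):
  0:1  1:39  2:46  3:24  4:51  5:42  6:45  7:44
Giant step factor: 39^(-8) ≡ 12 (mod 59).
Scan 24·12^i mod 59 for i = 0, 1, …:
  i=0: 24
Match at i=0, j=3: e = 0·8 + 3 = 3.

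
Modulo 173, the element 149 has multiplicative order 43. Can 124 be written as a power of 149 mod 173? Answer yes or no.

124 ∈ ⟨149⟩ iff 124^43 ≡ 1 (mod 173), since |⟨149⟩| = 43.
124^43 mod 173 = 1.
Since 1 = 1, 124 lies in the subgroup.

yes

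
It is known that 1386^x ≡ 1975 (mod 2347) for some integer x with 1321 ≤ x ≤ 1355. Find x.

1344

Compute 1386^1321 mod 2347 = 652, then multiply by 1386 repeatedly:
  1386^1321=652  1386^1322=77  1386^1323=1107  1386^1324=1711  1386^1325=976
  1386^1326=864  1386^1327=534  1386^1328=819  1386^1329=1533  1386^1330=703
  1386^1331=353  1386^1332=1082  1386^1333=2266  1386^1334=390  1386^1335=730
  1386^1336=223  1386^1337=1621  1386^1338=627  1386^1339=632  1386^1340=521
  1386^1341=1577  1386^1342=665  1386^1343=1666  1386^1344=1975
Found 1975 at exponent 1344.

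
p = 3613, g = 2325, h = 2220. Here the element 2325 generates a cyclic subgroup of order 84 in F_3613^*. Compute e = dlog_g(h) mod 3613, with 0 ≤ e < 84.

12

Successive powers of 2325 modulo 3613:
  2325^0=1  2325^1=2325  2325^2=577  2325^3=1102  2325^4=533  2325^5=3579
  2325^6=436  2325^7=2060  2325^8=2275  2325^9=3556  2325^10=1156  2325^11=3241
  2325^12=2220
So 2325^12 ≡ 2220 (mod 3613), giving e = 12.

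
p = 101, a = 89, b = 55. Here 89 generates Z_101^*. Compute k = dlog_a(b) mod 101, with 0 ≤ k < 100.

97

Baby-step giant-step with m = ceil(sqrt(100)) = 10.
Baby table (89^j mod 101 for j=0..9):
  0:1  1:89  2:43  3:90  4:31  5:32  6:20  7:63
  8:52  9:83
Giant step factor: 89^(-10) ≡ 65 (mod 101).
Scan 55·65^i mod 101 for i = 0, 1, …:
  i=0: 55   i=1: 40   i=2: 75   i=3: 27
  i=4: 38   i=5: 46   i=6: 61   i=7: 26
  i=8: 74   i=9: 63
Match at i=9, j=7: k = 9·10 + 7 = 97.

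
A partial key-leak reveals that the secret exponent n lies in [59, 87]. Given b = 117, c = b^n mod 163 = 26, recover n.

70

Compute 117^59 mod 163 = 139, then multiply by 117 repeatedly:
  117^59=139  117^60=126  117^61=72  117^62=111  117^63=110
  117^64=156  117^65=159  117^66=21  117^67=12  117^68=100
  117^69=127  117^70=26
Found 26 at exponent 70.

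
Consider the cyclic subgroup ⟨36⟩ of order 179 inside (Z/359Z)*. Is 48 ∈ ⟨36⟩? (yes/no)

yes

48 ∈ ⟨36⟩ iff 48^179 ≡ 1 (mod 359), since |⟨36⟩| = 179.
48^179 mod 359 = 1.
Since 1 = 1, 48 lies in the subgroup.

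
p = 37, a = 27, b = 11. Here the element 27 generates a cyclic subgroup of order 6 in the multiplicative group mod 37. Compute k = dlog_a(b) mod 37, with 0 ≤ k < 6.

5

Successive powers of 27 modulo 37:
  27^0=1  27^1=27  27^2=26  27^3=36  27^4=10  27^5=11
So 27^5 ≡ 11 (mod 37), giving k = 5.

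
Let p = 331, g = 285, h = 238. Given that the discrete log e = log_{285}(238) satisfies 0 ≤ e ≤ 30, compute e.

Compute 285^0 mod 331 = 1, then multiply by 285 repeatedly:
  285^0=1  285^1=285  285^2=130  285^3=309  285^4=19
  285^5=119  285^6=153  285^7=244  285^8=30  285^9=275
  285^10=259  285^11=2  285^12=239  285^13=260  285^14=287
  285^15=38  285^16=238
Found 238 at exponent 16.

16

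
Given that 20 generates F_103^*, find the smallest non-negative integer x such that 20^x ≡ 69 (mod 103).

Baby-step giant-step with m = ceil(sqrt(102)) = 11.
Baby table (20^j mod 103 for j=0..10):
  0:1  1:20  2:91  3:69  4:41  5:99  6:23  7:48
  8:33  9:42  10:16
Giant step factor: 20^(-11) ≡ 75 (mod 103).
Scan 69·75^i mod 103 for i = 0, 1, …:
  i=0: 69
Match at i=0, j=3: x = 0·11 + 3 = 3.

3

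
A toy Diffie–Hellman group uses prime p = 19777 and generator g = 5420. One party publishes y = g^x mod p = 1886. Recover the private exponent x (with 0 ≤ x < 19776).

8326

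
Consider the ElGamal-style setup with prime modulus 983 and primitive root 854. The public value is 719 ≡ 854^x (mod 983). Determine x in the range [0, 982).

186

Baby-step giant-step with m = ceil(sqrt(982)) = 32.
Baby table (854^j mod 983 for j=0..31):
  0:1  1:854  2:913  3:183  4:968  5:952  6:67  7:204
  8:225  9:465  10:961  11:872  12:557  13:889  14:330  15:682
  16:492  17:427  18:948  19:583  20:484  21:476  22:525  23:102
  24:604  25:724  26:972  27:436  28:770  29:936  30:165  31:341
Giant step factor: 854^(-32) ≡ 4 (mod 983).
Scan 719·4^i mod 983 for i = 0, 1, …:
  i=0: 719   i=1: 910   i=2: 691   i=3: 798
  i=4: 243   i=5: 972
Match at i=5, j=26: x = 5·32 + 26 = 186.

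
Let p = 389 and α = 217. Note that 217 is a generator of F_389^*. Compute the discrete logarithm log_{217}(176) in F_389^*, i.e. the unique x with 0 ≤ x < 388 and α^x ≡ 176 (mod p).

356

Baby-step giant-step with m = ceil(sqrt(388)) = 20.
Baby table (217^j mod 389 for j=0..19):
  0:1  1:217  2:20  3:61  4:11  5:53  6:220  7:282
  8:121  9:194  10:86  11:379  12:164  13:189  14:168  15:279
  16:248  17:134  18:292  19:346
Giant step factor: 217^(-20) ≡ 78 (mod 389).
Scan 176·78^i mod 389 for i = 0, 1, …:
  i=0: 176   i=1: 113   i=2: 256   i=3: 129
  i=4: 337   i=5: 223   i=6: 278   i=7: 289
  i=8: 369   i=9: 385     …   i=16: 73
  i=17: 248
Match at i=17, j=16: x = 17·20 + 16 = 356.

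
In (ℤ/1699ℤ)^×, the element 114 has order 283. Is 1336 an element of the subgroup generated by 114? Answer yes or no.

yes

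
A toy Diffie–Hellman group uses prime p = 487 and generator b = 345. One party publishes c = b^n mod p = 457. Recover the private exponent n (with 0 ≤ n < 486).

Baby-step giant-step with m = ceil(sqrt(486)) = 23.
Baby table (345^j mod 487 for j=0..22):
  0:1  1:345  2:197  3:272  4:336  5:14  6:447  7:323
  8:399  9:321  10:196  11:414  12:139  13:229  14:111  15:309
  16:439  17:485  18:284  19:93  20:430  21:302  22:459
Giant step factor: 345^(-23) ≡ 347 (mod 487).
Scan 457·347^i mod 487 for i = 0, 1, …:
  i=0: 457   i=1: 304   i=2: 296   i=3: 442
  i=4: 456   i=5: 444   i=6: 176   i=7: 197
Match at i=7, j=2: n = 7·23 + 2 = 163.

163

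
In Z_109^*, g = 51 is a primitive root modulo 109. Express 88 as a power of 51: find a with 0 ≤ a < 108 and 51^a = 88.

74

Baby-step giant-step with m = ceil(sqrt(108)) = 11.
Baby table (51^j mod 109 for j=0..10):
  0:1  1:51  2:94  3:107  4:7  5:30  6:4  7:95
  8:49  9:101  10:28
Giant step factor: 51^(-11) ≡ 10 (mod 109).
Scan 88·10^i mod 109 for i = 0, 1, …:
  i=0: 88   i=1: 8   i=2: 80   i=3: 37
  i=4: 43   i=5: 103   i=6: 49
Match at i=6, j=8: a = 6·11 + 8 = 74.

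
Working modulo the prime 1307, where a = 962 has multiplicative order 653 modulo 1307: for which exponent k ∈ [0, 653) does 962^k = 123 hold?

Baby-step giant-step with m = ceil(sqrt(653)) = 26.
Baby table (962^j mod 1307 for j=0..25):
  0:1  1:962  2:88  3:1008  4:1209  5:1135  6:525  7:548
  8:455  9:1172  10:830  11:1190  12:1155  13:160  14:1001  15:1010
  16:519  17:4  18:1234  19:352  20:111  21:915  22:619  23:793
  24:885  25:513
Giant step factor: 962^(-26) ≡ 927 (mod 1307).
Scan 123·927^i mod 1307 for i = 0, 1, …:
  i=0: 123   i=1: 312   i=2: 377   i=3: 510
  i=4: 943   i=5: 1085   i=6: 712   i=7: 1296
  i=8: 259   i=9: 912     …   i=17: 454
  i=18: 4
Match at i=18, j=17: k = 18·26 + 17 = 485.

485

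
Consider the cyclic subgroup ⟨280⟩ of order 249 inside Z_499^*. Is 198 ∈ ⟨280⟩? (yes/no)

198 ∈ ⟨280⟩ iff 198^249 ≡ 1 (mod 499), since |⟨280⟩| = 249.
198^249 mod 499 = 1.
Since 1 = 1, 198 lies in the subgroup.

yes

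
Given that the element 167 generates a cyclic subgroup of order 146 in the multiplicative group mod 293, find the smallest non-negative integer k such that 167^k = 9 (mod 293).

Baby-step giant-step with m = ceil(sqrt(146)) = 13.
Baby table (167^j mod 293 for j=0..12):
  0:1  1:167  2:54  3:228  4:279  5:6  6:123  7:31
  8:196  9:209  10:36  11:152  12:186
Giant step factor: 167^(-13) ≡ 220 (mod 293).
Scan 9·220^i mod 293 for i = 0, 1, …:
  i=0: 9   i=1: 222   i=2: 202   i=3: 197
  i=4: 269   i=5: 287   i=6: 145   i=7: 256
  i=8: 64   i=9: 16   i=10: 4   i=11: 1
Match at i=11, j=0: k = 11·13 + 0 = 143.

143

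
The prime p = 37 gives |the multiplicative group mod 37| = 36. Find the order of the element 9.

9

The order of 9 must divide p − 1 = 36 = 2^2 · 3^2.
Divisors: 1, 2, 3, 4, 6, 9, 12, 18, 36.
Check each in increasing order: 9^1 ≡ 9;  9^2 ≡ 7;  9^3 ≡ 26;  9^4 ≡ 12;  9^6 ≡ 10;  9^9 ≡ 1.
Smallest exponent giving 1 is 9.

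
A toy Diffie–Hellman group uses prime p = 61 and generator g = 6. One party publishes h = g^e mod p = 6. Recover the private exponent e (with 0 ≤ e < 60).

1

Baby-step giant-step with m = ceil(sqrt(60)) = 8.
Baby table (6^j mod 61 for j=0..7):
  0:1  1:6  2:36  3:33  4:15  5:29  6:52  7:7
Giant step factor: 6^(-8) ≡ 16 (mod 61).
Scan 6·16^i mod 61 for i = 0, 1, …:
  i=0: 6
Match at i=0, j=1: e = 0·8 + 1 = 1.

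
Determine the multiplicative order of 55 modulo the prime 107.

The order of 55 must divide p − 1 = 106 = 2 · 53.
Divisors: 1, 2, 53, 106.
Check each in increasing order: 55^1 ≡ 55;  55^2 ≡ 29;  55^53 ≡ 106;  55^106 ≡ 1.
Smallest exponent giving 1 is 106.

106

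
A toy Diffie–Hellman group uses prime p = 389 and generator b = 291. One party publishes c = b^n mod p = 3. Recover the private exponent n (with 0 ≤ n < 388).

Baby-step giant-step with m = ceil(sqrt(388)) = 20.
Baby table (291^j mod 389 for j=0..19):
  0:1  1:291  2:268  3:188  4:248  5:203  6:334  7:333
  8:42  9:163  10:364  11:116  12:302  13:357  14:24  15:371
  16:208  17:233  18:117  19:204
Giant step factor: 291^(-20) ≡ 150 (mod 389).
Scan 3·150^i mod 389 for i = 0, 1, …:
  i=0: 3   i=1: 61   i=2: 203
Match at i=2, j=5: n = 2·20 + 5 = 45.

45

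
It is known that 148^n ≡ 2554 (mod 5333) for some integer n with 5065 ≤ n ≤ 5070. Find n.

5065

Compute 148^5065 mod 5333 = 2554, then multiply by 148 repeatedly:
  148^5065=2554
Found 2554 at exponent 5065.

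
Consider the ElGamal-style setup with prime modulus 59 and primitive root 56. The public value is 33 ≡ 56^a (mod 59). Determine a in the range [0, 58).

45

Baby-step giant-step with m = ceil(sqrt(58)) = 8.
Baby table (56^j mod 59 for j=0..7):
  0:1  1:56  2:9  3:32  4:22  5:52  6:21  7:55
Giant step factor: 56^(-8) ≡ 5 (mod 59).
Scan 33·5^i mod 59 for i = 0, 1, …:
  i=0: 33   i=1: 47   i=2: 58   i=3: 54
  i=4: 34   i=5: 52
Match at i=5, j=5: a = 5·8 + 5 = 45.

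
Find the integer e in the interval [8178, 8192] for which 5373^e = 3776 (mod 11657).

Compute 5373^8178 mod 11657 = 2885, then multiply by 5373 repeatedly:
  5373^8178=2885  5373^8179=8952  5373^8180=2314  5373^8181=6760  5373^8182=9925
  5373^8183=7907  5373^8184=6203  5373^8185=1356  5373^8186=163  5373^8187=1524
  5373^8188=5238  5373^8189=3776
Found 3776 at exponent 8189.

8189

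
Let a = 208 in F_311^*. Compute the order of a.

The order of 208 must divide p − 1 = 310 = 2 · 5 · 31.
Divisors: 1, 2, 5, 10, 31, 62, 155, 310.
Check each in increasing order: 208^1 ≡ 208;  208^2 ≡ 35;  208^5 ≡ 91;  208^10 ≡ 195;  208^31 ≡ 216;  208^62 ≡ 6;  208^155 ≡ 1.
Smallest exponent giving 1 is 155.

155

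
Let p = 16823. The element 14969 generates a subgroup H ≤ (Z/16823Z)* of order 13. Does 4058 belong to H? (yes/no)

yes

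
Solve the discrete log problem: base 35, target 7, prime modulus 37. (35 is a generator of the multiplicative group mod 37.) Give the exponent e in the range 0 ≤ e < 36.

32

Successive powers of 35 modulo 37:
  35^0=1  35^1=35  35^2=4  35^3=29  35^4=16  35^5=5
  35^6=27  35^7=20  35^8=34  35^9=6  35^10=25  35^11=24
  35^12=26  35^13=22  35^14=30  35^15=14  35^16=9  35^17=19
  35^18=36  35^19=2  35^20=33  35^21=8  35^22=21  35^23=32
  35^24=10  35^25=17  35^26=3  35^27=31  35^28=12  35^29=13
  35^30=11  35^31=15  35^32=7
So 35^32 ≡ 7 (mod 37), giving e = 32.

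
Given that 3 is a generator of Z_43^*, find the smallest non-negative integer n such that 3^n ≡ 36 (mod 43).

Successive powers of 3 modulo 43:
  3^0=1  3^1=3  3^2=9  3^3=27  3^4=38  3^5=28
  3^6=41  3^7=37  3^8=25  3^9=32  3^10=10  3^11=30
  3^12=4  3^13=12  3^14=36
So 3^14 ≡ 36 (mod 43), giving n = 14.

14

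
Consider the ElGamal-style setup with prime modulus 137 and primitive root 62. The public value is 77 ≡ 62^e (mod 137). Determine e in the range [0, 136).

Successive powers of 62 modulo 137:
  62^0=1  62^1=62  62^2=8  62^3=85  62^4=64  62^5=132
  62^6=101  62^7=97  62^8=123  62^9=91  62^10=25  62^11=43
  62^12=63  62^13=70  62^14=93  62^15=12  62^16=59  62^17=96
  62^18=61  62^19=83  62^20=77
So 62^20 ≡ 77 (mod 137), giving e = 20.

20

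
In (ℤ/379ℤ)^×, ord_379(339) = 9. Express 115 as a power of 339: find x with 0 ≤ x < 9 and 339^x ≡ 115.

5

Successive powers of 339 modulo 379:
  339^0=1  339^1=339  339^2=84  339^3=51  339^4=234  339^5=115
So 339^5 ≡ 115 (mod 379), giving x = 5.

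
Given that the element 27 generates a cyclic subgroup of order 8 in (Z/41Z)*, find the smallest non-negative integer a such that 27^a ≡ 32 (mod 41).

Successive powers of 27 modulo 41:
  27^0=1  27^1=27  27^2=32
So 27^2 ≡ 32 (mod 41), giving a = 2.

2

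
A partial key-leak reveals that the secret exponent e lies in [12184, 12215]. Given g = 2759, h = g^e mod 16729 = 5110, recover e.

12189

Compute 2759^12184 mod 16729 = 11611, then multiply by 2759 repeatedly:
  2759^12184=11611  2759^12185=15443  2759^12186=15203  2759^12187=5474  2759^12188=13208
  2759^12189=5110
Found 5110 at exponent 12189.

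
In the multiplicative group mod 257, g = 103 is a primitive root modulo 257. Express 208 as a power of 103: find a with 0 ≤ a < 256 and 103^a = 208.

218

Baby-step giant-step with m = ceil(sqrt(256)) = 16.
Baby table (103^j mod 257 for j=0..15):
  0:1  1:103  2:72  3:220  4:44  5:163  6:84  7:171
  8:137  9:233  10:98  11:71  12:117  13:229  14:200  15:40
Giant step factor: 103^(-16) ≡ 225 (mod 257).
Scan 208·225^i mod 257 for i = 0, 1, …:
  i=0: 208   i=1: 26   i=2: 196   i=3: 153
  i=4: 244   i=5: 159   i=6: 52   i=7: 135
  i=8: 49   i=9: 231   i=10: 61   i=11: 104
  i=12: 13   i=13: 98
Match at i=13, j=10: a = 13·16 + 10 = 218.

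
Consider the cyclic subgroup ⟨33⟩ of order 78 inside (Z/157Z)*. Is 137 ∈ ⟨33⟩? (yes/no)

137 ∈ ⟨33⟩ iff 137^78 ≡ 1 (mod 157), since |⟨33⟩| = 78.
137^78 mod 157 = 156.
Since 156 ≠ 1, 137 does not lie in the subgroup.

no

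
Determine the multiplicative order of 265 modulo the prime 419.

The order of 265 must divide p − 1 = 418 = 2 · 11 · 19.
Divisors: 1, 2, 11, 19, 22, 38, 209, 418.
Check each in increasing order: 265^1 ≡ 265;  265^2 ≡ 252;  265^11 ≡ 211;  265^19 ≡ 85;  265^22 ≡ 107;  265^38 ≡ 102;  265^209 ≡ 418;  265^418 ≡ 1.
Smallest exponent giving 1 is 418.

418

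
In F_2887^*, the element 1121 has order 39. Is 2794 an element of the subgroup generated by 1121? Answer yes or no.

2794 ∈ ⟨1121⟩ iff 2794^39 ≡ 1 (mod 2887), since |⟨1121⟩| = 39.
2794^39 mod 2887 = 538.
Since 538 ≠ 1, 2794 does not lie in the subgroup.

no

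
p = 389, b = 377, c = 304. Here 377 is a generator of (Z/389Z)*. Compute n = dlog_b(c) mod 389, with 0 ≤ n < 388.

190

Baby-step giant-step with m = ceil(sqrt(388)) = 20.
Baby table (377^j mod 389 for j=0..19):
  0:1  1:377  2:144  3:217  4:119  5:128  6:20  7:149
  8:157  9:61  10:46  11:226  12:11  13:257  14:28  15:53
  16:142  17:241  18:220  19:83
Giant step factor: 377^(-20) ≡ 91 (mod 389).
Scan 304·91^i mod 389 for i = 0, 1, …:
  i=0: 304   i=1: 45   i=2: 205   i=3: 372
  i=4: 9   i=5: 41   i=6: 230   i=7: 313
  i=8: 86   i=9: 46
Match at i=9, j=10: n = 9·20 + 10 = 190.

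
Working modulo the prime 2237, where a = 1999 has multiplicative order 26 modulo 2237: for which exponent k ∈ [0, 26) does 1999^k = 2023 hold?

17

Successive powers of 1999 modulo 2237:
  1999^0=1  1999^1=1999  1999^2=719  1999^3=1127  1999^4=214  1999^5=519
  1999^6=1750  1999^7=1819  1999^8=1056  1999^9=1453  1999^10=921  1999^11=28
  1999^12=47  1999^13=2236  1999^14=238  1999^15=1518  1999^16=1110  1999^17=2023
So 1999^17 ≡ 2023 (mod 2237), giving k = 17.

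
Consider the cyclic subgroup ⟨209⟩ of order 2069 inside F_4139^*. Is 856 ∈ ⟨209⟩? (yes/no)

856 ∈ ⟨209⟩ iff 856^2069 ≡ 1 (mod 4139), since |⟨209⟩| = 2069.
856^2069 mod 4139 = 4138.
Since 4138 ≠ 1, 856 does not lie in the subgroup.

no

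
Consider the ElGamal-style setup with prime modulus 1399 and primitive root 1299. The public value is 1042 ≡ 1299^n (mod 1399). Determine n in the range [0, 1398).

Baby-step giant-step with m = ceil(sqrt(1398)) = 38.
Baby table (1299^j mod 1399 for j=0..37):
  0:1  1:1299  2:207  3:285  4:879  5:237  6:83  7:94
  8:393  9:1271  10:209  11:85  12:1293  13:807  14:442  15:568
  16:559  17:60  18:995  19:1228  20:312  21:977  22:230  23:783
  24:44  25:1196  26:714  27:1348  28:903  29:635  30:854  31:1338
  32:504  33:1363  34:802  35:942  36:932  37:533
Giant step factor: 1299^(-38) ≡ 1105 (mod 1399).
Scan 1042·1105^i mod 1399 for i = 0, 1, …:
  i=0: 1042   i=1: 33   i=2: 91   i=3: 1226
  i=4: 498   i=5: 483   i=6: 696   i=7: 1029
  i=8: 1057   i=9: 1219     …   i=31: 1018
  i=32: 94
Match at i=32, j=7: n = 32·38 + 7 = 1223.

1223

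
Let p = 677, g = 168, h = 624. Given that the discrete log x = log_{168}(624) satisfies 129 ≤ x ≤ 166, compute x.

Compute 168^129 mod 677 = 92, then multiply by 168 repeatedly:
  168^129=92  168^130=562  168^131=313  168^132=455  168^133=616
  168^134=584  168^135=624
Found 624 at exponent 135.

135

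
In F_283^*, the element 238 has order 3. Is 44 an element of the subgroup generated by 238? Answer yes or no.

yes

44 ∈ ⟨238⟩ iff 44^3 ≡ 1 (mod 283), since |⟨238⟩| = 3.
44^3 mod 283 = 1.
Since 1 = 1, 44 lies in the subgroup.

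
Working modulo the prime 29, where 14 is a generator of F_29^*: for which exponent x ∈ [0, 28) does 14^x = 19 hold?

5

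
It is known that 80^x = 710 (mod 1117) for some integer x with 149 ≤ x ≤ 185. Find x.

Compute 80^149 mod 1117 = 806, then multiply by 80 repeatedly:
  80^149=806  80^150=811  80^151=94  80^152=818  80^153=654
  80^154=938  80^155=201  80^156=442  80^157=733  80^158=556
  80^159=917  80^160=755  80^161=82  80^162=975  80^163=927
  80^164=438  80^165=413  80^166=647  80^167=378  80^168=81
  80^169=895  80^170=112  80^171=24  80^172=803  80^173=571
  80^174=1000  80^175=693  80^176=707  80^177=710
Found 710 at exponent 177.

177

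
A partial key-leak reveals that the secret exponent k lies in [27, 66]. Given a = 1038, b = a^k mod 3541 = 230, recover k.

44

Compute 1038^27 mod 3541 = 1005, then multiply by 1038 repeatedly:
  1038^27=1005  1038^28=2136  1038^29=502  1038^30=549  1038^31=3302
  1038^32=3329  1038^33=3027  1038^34=1159  1038^35=2643  1038^36=2700
  1038^37=1669  1038^38=873  1038^39=3219  1038^40=2159  1038^41=3130
  1038^42=1843  1038^43=894  1038^44=230
Found 230 at exponent 44.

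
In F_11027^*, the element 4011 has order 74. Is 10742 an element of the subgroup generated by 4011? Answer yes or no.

no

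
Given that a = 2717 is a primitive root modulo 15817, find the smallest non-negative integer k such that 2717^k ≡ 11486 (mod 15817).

7154

Baby-step giant-step with m = ceil(sqrt(15816)) = 126.
Baby table (2717^j mod 15817 for j=0..125):
  0:1  1:2717  2:11367  3:9355  4:15433  5:594  6:564  7:13956
  8:5103  9:9159  10:4862  11:2859  12:1756  13:10135  14:15215  15:9334
  16:5827  17:14959  18:9730  19:6203  20:8446  21:13132  22:12309  23:6415
  24:15038  25:2935  26:2627  27:4092  28:14430  29:11784  30:3520  31:10372
  32:10647  33:14423  34:8582  35:3036  36:8155  37:13335  38:10265  39:4634
  40:246  41:4068  42:12490  43:7865  44:438  45:3771  46:12208  47:887
  48:5795  49:7100  50:9777  51:7366  52:4917  53:9941  54:10078  55:2699
  56:9912  57:10370  58:5213  59:7506  60:5689  61:3804  62:6967  63:12207
  64:13987  65:10245  66:13562  67:10161  68:6772  69:4353  70:11802  71:4975
  72:9357  73:5050  74:7511  75:3457  76:13188  77:6291  78:10287  79:1140
  80:13065  81:4257  82:4042  83:5116  84:12846  85:10280  86:13755  87:12581
  88:2040  89:6730  90:958  91:8898  92:7490  93:9668  94:11736  95:15457
  96:2534  97:4483  98:1221  99:11704  100:7598  101:2581  102:5646  103:13509
  104:8513  105:5367  106:14682  107:520  108:5127  109:11099  110:8781  111:5941
  112:8357  113:8574  114:12934  115:12121  116:1763  117:13337  118:15699  119:11551
  120:3139  121:3300  122:13678  123:8993  124:12533  125:13977
Giant step factor: 2717^(-126) ≡ 6638 (mod 15817).
Scan 11486·6638^i mod 15817 for i = 0, 1, …:
  i=0: 11486   i=1: 6128   i=2: 12157   i=3: 15649
  i=4: 7823   i=5: 1863   i=6: 13517   i=7: 11822
  i=8: 6299   i=9: 8431     …   i=55: 7394
  i=56: 1221
Match at i=56, j=98: k = 56·126 + 98 = 7154.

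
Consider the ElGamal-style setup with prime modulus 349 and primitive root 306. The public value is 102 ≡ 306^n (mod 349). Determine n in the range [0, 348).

Baby-step giant-step with m = ceil(sqrt(348)) = 19.
Baby table (306^j mod 349 for j=0..18):
  0:1  1:306  2:104  3:65  4:346  5:129  6:37  7:154
  8:9  9:311  10:238  11:236  12:322  13:114  14:333  15:339
  16:81  17:7  18:48
Giant step factor: 306^(-19) ≡ 128 (mod 349).
Scan 102·128^i mod 349 for i = 0, 1, …:
  i=0: 102   i=1: 143   i=2: 156   i=3: 75
  i=4: 177   i=5: 320   i=6: 127   i=7: 202
  i=8: 30   i=9: 1
Match at i=9, j=0: n = 9·19 + 0 = 171.

171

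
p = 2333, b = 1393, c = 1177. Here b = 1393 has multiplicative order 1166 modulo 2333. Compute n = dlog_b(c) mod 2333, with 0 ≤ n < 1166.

Baby-step giant-step with m = ceil(sqrt(1166)) = 35.
Baby table (1393^j mod 2333 for j=0..34):
  0:1  1:1393  2:1726  3:1328  4:2168  5:1122  6:2169  7:182
  8:1562  9:1510  10:1397  11:299  12:1233  13:481  14:462  15:1991
  16:1859  17:2290  18:759  19:438  20:1221  21:96  22:747  23:53
  24:1506  25:491  26:394  27:587  28:1141  29:640  30:314  31:1131
  32:708  33:1718  34:1849
Giant step factor: 1393^(-35) ≡ 280 (mod 2333).
Scan 1177·280^i mod 2333 for i = 0, 1, …:
  i=0: 1177   i=1: 607   i=2: 1984   i=3: 266
  i=4: 2157   i=5: 2046   i=6: 1295   i=7: 985
  i=8: 506   i=9: 1700     …   i=16: 610
  i=17: 491
Match at i=17, j=25: n = 17·35 + 25 = 620.

620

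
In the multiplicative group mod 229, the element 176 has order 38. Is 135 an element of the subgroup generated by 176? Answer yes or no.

135 ∈ ⟨176⟩ iff 135^38 ≡ 1 (mod 229), since |⟨176⟩| = 38.
135^38 mod 229 = 134.
Since 134 ≠ 1, 135 does not lie in the subgroup.

no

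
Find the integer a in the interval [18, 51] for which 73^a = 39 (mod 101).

35

Compute 73^18 mod 101 = 76, then multiply by 73 repeatedly:
  73^18=76  73^19=94  73^20=95  73^21=67  73^22=43
  73^23=8  73^24=79  73^25=10  73^26=23  73^27=63
  73^28=54  73^29=3  73^30=17  73^31=29  73^32=97
  73^33=11  73^34=96  73^35=39
Found 39 at exponent 35.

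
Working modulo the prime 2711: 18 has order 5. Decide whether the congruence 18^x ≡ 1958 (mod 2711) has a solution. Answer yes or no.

yes

⟨18⟩ has order 5; its elements mod 2711 are {1, 18, 324, 410, 1958}.
1958 is in this set.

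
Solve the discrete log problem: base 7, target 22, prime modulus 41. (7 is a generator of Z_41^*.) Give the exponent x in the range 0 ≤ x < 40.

11

Successive powers of 7 modulo 41:
  7^0=1  7^1=7  7^2=8  7^3=15  7^4=23  7^5=38
  7^6=20  7^7=17  7^8=37  7^9=13  7^10=9  7^11=22
So 7^11 ≡ 22 (mod 41), giving x = 11.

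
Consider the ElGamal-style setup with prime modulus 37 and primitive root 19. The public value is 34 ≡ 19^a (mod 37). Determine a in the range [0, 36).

Successive powers of 19 modulo 37:
  19^0=1  19^1=19  19^2=28  19^3=14  19^4=7  19^5=22
  19^6=11  19^7=24  19^8=12  19^9=6  19^10=3  19^11=20
  19^12=10  19^13=5  19^14=21  19^15=29  19^16=33  19^17=35
  19^18=36  19^19=18  19^20=9  19^21=23  19^22=30  19^23=15
  19^24=26  19^25=13  19^26=25  19^27=31  19^28=34
So 19^28 ≡ 34 (mod 37), giving a = 28.

28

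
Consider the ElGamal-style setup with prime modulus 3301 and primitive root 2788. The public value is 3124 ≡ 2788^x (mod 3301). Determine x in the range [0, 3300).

103

Baby-step giant-step with m = ceil(sqrt(3300)) = 58.
Baby table (2788^j mod 3301 for j=0..57):
  0:1  1:2788  2:2390  3:1902  4:1370  5:303  6:3009  7:1251
  8:1932  9:2485  10:2682  11:651  12:2739  13:1119  14:327  15:600
  16:2494  17:1366  18:2355  19:51  20:245  21:3054  22:1273  23:549
  24:2249  25:1613  26:1082  27:2803  28:1297  29:1441  30:191  31:1047
  32:952  33:172  34:891  35:1756  36:345  37:1269  38:2601  39:2592
  40:607  41:2204  42:1591  43:2465  44:3039  45:2366  46:1010  47:127
  48:869  49:3139  50:581  51:2338  52:2170  53:2528  54:429  55:1090
  56:2000  57:611
Giant step factor: 2788^(-58) ≡ 2150 (mod 3301).
Scan 3124·2150^i mod 3301 for i = 0, 1, …:
  i=0: 3124   i=1: 2366
Match at i=1, j=45: x = 1·58 + 45 = 103.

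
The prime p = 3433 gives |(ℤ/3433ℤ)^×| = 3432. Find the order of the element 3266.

1716

The order of 3266 must divide p − 1 = 3432 = 2^3 · 3 · 11 · 13.
Divisors: 1, 2, 3, 4, 6, 8, 11, 12, 13, 22, 24, 26, 33, 39, 44, 52, 66, 78, 88, 104, 132, 143, 156, 264, 286, 312, 429, 572, 858, 1144, 1716, 3432.
Check each in increasing order: 3266^1 ≡ 3266;  3266^2 ≡ 425;  3266^3 ≡ 1118;  3266^4 ≡ 2109;  3266^6 ≡ 312;  3266^8 ≡ 2146;  3266^11 ≡ 2994;  3266^12 ≡ 1220;  3266^13 ≡ 2240;  3266^22 ≡ 473;  3266^24 ≡ 1911;  3266^26 ≡ 1987;  3266^33 ≡ 1766;  3266^39 ≡ 1712;  3266^44 ≡ 584;  3266^52 ≡ 219;  3266^66 ≡ 1592;  3266^78 ≡ 2595;  3266^88 ≡ 1189;  3266^104 ≡ 3332;  3266^132 ≡ 910;  3266^143 ≡ 2171;  3266^156 ≡ 1912;  3266^264 ≡ 747;  3266^286 ≡ 3165;  3266^312 ≡ 3032;  3266^429 ≡ 1782;  3266^572 ≡ 3164;  3266^858 ≡ 3432;  3266^1144 ≡ 268;  3266^1716 ≡ 1.
Smallest exponent giving 1 is 1716.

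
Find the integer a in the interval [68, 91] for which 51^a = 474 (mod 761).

Compute 51^68 mod 761 = 428, then multiply by 51 repeatedly:
  51^68=428  51^69=520  51^70=646  51^71=223  51^72=719
  51^73=141  51^74=342  51^75=700  51^76=694  51^77=388
  51^78=2  51^79=102  51^80=636  51^81=474
Found 474 at exponent 81.

81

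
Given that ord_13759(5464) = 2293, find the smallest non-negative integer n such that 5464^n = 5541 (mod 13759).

2276

Baby-step giant-step with m = ceil(sqrt(2293)) = 48.
Baby table (5464^j mod 13759 for j=0..47):
  0:1  1:5464  2:12025  3:5375  4:7294  5:8352  6:10484  7:5859
  8:10142  9:8395  10:11533  11:92  12:7364  13:5580  14:12935  15:10616
  16:11639  17:1398  18:2427  19:11211  20:1836  21:1593  22:8464  23:3297
  24:4277  25:6746  26:13542  27:11345  28:4785  29:3140  30:13246  31:3804
  32:8966  33:8184  34:626  35:8232  36:1477  37:7554  38:11815  39:13691
  40:13700  41:7840  42:5993  43:13091  44:9942  45:2556  46:599  47:12053
Giant step factor: 5464^(-48) ≡ 6805 (mod 13759).
Scan 5541·6805^i mod 13759 for i = 0, 1, …:
  i=0: 5541   i=1: 6845   i=2: 6010   i=3: 6302
  i=4: 12066   i=5: 9177   i=6: 11143   i=7: 2266
  i=8: 10050   i=9: 8020     …   i=46: 6624
  i=47: 1836
Match at i=47, j=20: n = 47·48 + 20 = 2276.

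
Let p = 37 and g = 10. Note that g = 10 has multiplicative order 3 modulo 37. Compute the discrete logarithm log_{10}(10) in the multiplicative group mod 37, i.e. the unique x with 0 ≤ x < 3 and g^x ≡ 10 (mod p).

Successive powers of 10 modulo 37:
  10^0=1  10^1=10
So 10^1 ≡ 10 (mod 37), giving x = 1.

1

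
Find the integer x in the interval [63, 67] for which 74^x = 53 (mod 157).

67

Compute 74^63 mod 157 = 98, then multiply by 74 repeatedly:
  74^63=98  74^64=30  74^65=22  74^66=58  74^67=53
Found 53 at exponent 67.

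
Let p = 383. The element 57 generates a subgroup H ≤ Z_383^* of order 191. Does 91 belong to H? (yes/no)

no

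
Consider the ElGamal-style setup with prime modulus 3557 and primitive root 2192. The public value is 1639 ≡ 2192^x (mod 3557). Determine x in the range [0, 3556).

1324

Baby-step giant-step with m = ceil(sqrt(3556)) = 60.
Baby table (2192^j mod 3557 for j=0..59):
  0:1  1:2192  2:2914  3:2673  4:837  5:2849  6:2473  7:3505
  8:3397  9:1423  10:3284  11:2717  12:1246  13:3013  14:2704  15:1206
  16:701  17:3525  18:996  19:2791  20:3389  21:1672  22:1314  23:2675
  24:1664  25:1563  26:705  27:1622  28:1981  29:2812  30:3180  31:2397
  32:535  33:2467  34:1024  35:141  36:3170  37:1819  38:3408  39:636
  40:3325  41:107  42:3339  43:2339  44:1451  45:634  46:2498  47:1393
  48:1550  49:665  50:2867  51:2802  52:2602  53:1713  54:2261  55:1211
  56:990  57:310  58:133  59:3419
Giant step factor: 2192^(-60) ≡ 212 (mod 3557).
Scan 1639·212^i mod 3557 for i = 0, 1, …:
  i=0: 1639   i=1: 2439   i=2: 1303   i=3: 2347
  i=4: 3141   i=5: 733   i=6: 2445   i=7: 2575
  i=8: 1679   i=9: 248     …   i=21: 1665
  i=22: 837
Match at i=22, j=4: x = 22·60 + 4 = 1324.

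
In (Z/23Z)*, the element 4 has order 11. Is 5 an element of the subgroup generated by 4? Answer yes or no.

no

⟨4⟩ has order 11; its elements mod 23 are {1, 2, 3, 4, 6, 8, 9, 12, 13, 16, 18}.
5 is not in this set.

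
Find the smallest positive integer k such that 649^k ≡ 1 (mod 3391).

113

The order of 649 must divide p − 1 = 3390 = 2 · 3 · 5 · 113.
Divisors: 1, 2, 3, 5, 6, 10, 15, 30, 113, 226, 339, 565, 678, 1130, 1695, 3390.
Check each in increasing order: 649^1 ≡ 649;  649^2 ≡ 717;  649^3 ≡ 766;  649^5 ≡ 3271;  649^6 ≡ 113;  649^10 ≡ 836;  649^15 ≡ 1410;  649^30 ≡ 974;  649^113 ≡ 1.
Smallest exponent giving 1 is 113.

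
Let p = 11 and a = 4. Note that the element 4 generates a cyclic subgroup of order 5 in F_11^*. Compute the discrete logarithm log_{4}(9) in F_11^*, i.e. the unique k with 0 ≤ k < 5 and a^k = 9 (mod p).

3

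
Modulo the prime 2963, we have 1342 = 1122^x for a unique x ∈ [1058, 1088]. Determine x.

1065

Compute 1122^1058 mod 2963 = 2497, then multiply by 1122 repeatedly:
  1122^1058=2497  1122^1059=1599  1122^1060=1463  1122^1061=2947  1122^1062=2789
  1122^1063=330  1122^1064=2848  1122^1065=1342
Found 1342 at exponent 1065.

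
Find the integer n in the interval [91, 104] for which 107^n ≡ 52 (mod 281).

Compute 107^91 mod 281 = 220, then multiply by 107 repeatedly:
  107^91=220  107^92=217  107^93=177  107^94=112  107^95=182
  107^96=85  107^97=103  107^98=62  107^99=171  107^100=32
  107^101=52
Found 52 at exponent 101.

101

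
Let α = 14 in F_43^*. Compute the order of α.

21

The order of 14 must divide p − 1 = 42 = 2 · 3 · 7.
Divisors: 1, 2, 3, 6, 7, 14, 21, 42.
Check each in increasing order: 14^1 ≡ 14;  14^2 ≡ 24;  14^3 ≡ 35;  14^6 ≡ 21;  14^7 ≡ 36;  14^14 ≡ 6;  14^21 ≡ 1.
Smallest exponent giving 1 is 21.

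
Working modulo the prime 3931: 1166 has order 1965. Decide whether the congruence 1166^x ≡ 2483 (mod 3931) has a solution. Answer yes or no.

2483 ∈ ⟨1166⟩ iff 2483^1965 ≡ 1 (mod 3931), since |⟨1166⟩| = 1965.
2483^1965 mod 3931 = 3930.
Since 3930 ≠ 1, 2483 does not lie in the subgroup.

no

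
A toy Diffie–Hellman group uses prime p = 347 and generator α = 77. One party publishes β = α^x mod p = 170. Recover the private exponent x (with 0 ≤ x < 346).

81

Baby-step giant-step with m = ceil(sqrt(346)) = 19.
Baby table (77^j mod 347 for j=0..18):
  0:1  1:77  2:30  3:228  4:206  5:247  6:281  7:123
  8:102  9:220  10:284  11:7  12:192  13:210  14:208  15:54
  16:341  17:232  18:167
Giant step factor: 77^(-19) ≡ 295 (mod 347).
Scan 170·295^i mod 347 for i = 0, 1, …:
  i=0: 170   i=1: 182   i=2: 252   i=3: 82
  i=4: 247
Match at i=4, j=5: x = 4·19 + 5 = 81.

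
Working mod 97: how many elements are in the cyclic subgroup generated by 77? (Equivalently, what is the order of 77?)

32

The order of 77 must divide p − 1 = 96 = 2^5 · 3.
Divisors: 1, 2, 3, 4, 6, 8, 12, 16, 24, 32, 48, 96.
Check each in increasing order: 77^1 ≡ 77;  77^2 ≡ 12;  77^3 ≡ 51;  77^4 ≡ 47;  77^6 ≡ 79;  77^8 ≡ 75;  77^12 ≡ 33;  77^16 ≡ 96;  77^24 ≡ 22;  77^32 ≡ 1.
Smallest exponent giving 1 is 32.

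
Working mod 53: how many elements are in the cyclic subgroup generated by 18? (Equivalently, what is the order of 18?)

52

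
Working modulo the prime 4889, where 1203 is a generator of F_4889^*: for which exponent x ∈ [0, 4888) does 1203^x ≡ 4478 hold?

470

Baby-step giant-step with m = ceil(sqrt(4888)) = 70.
Baby table (1203^j mod 4889 for j=0..69):
  0:1  1:1203  2:65  3:4860  4:4225  5:3004  6:841  7:4589
  8:886  9:56  10:3811  11:3640  12:3265  13:1928  14:1998  15:3095
  16:2756  17:726  18:3136  19:3189  20:3391  21:1947  22:410  23:4330
  24:2205  25:2777  26:1544  27:4501  28:2580  29:4114  30:1474  31:3404
  32:2919  33:1255  34:3953  35:3351  36:2717  37:2699  38:601  39:4320
  40:4842  41:2127  42:1834  43:1363  44:1874  45:593  46:4474  47:4322
  48:2359  49:2257  50:1776  51:35  52:2993  53:2275  54:3874  55:1205
  56:2471  57:101  58:4167  59:1676  60:1960  61:1382  62:286  63:1828
  64:3923  65:1484  66:767  67:3569  68:965  69:2202
Giant step factor: 1203^(-70) ≡ 617 (mod 4889).
Scan 4478·617^i mod 4889 for i = 0, 1, …:
  i=0: 4478   i=1: 641   i=2: 4377   i=3: 1881
  i=4: 1884   i=5: 3735   i=6: 1776
Match at i=6, j=50: x = 6·70 + 50 = 470.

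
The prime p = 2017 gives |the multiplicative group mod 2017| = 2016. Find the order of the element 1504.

The order of 1504 must divide p − 1 = 2016 = 2^5 · 3^2 · 7.
Divisors: 1, 2, 3, 4, 6, 7, 8, 9, 12, 14, 16, 18, 21, 24, 28, 32, 36, 42, 48, 56, 63, 72, 84, 96, 112, 126, 144, 168, 224, 252, 288, 336, 504, 672, 1008, 2016.
Check each in increasing order: 1504^1 ≡ 1504;  1504^2 ≡ 959;  1504^3 ≡ 181;  1504^4 ≡ 1946;  1504^6 ≡ 489;  1504^7 ≡ 1268;  1504^8 ≡ 1007;  1504^9 ≡ 1778;  1504^12 ≡ 1115;  1504^14 ≡ 275;  1504^16 ≡ 1515;  1504^18 ≡ 645;  1504^21 ≡ 1776;  1504^24 ≡ 753;  1504^28 ≡ 996;  1504^32 ≡ 1896;  1504^36 ≡ 523;  1504^42 ≡ 1605;  1504^48 ≡ 232;  1504^56 ≡ 1669;  1504^63 ≡ 459;  1504^72 ≡ 1234;  1504^84 ≡ 316;  1504^96 ≡ 1382;  1504^112 ≡ 84;  1504^126 ≡ 913;  1504^144 ≡ 1938;  1504^168 ≡ 1023;  1504^224 ≡ 1005;  1504^252 ≡ 548;  1504^288 ≡ 190;  1504^336 ≡ 1723;  1504^504 ≡ 1788;  1504^672 ≡ 1722;  1504^1008 ≡ 2016;  1504^2016 ≡ 1.
Smallest exponent giving 1 is 2016.

2016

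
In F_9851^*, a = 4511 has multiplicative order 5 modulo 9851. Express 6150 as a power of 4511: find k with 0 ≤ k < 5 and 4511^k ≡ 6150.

Successive powers of 4511 modulo 9851:
  4511^0=1  4511^1=4511  4511^2=6806  4511^3=6150
So 4511^3 ≡ 6150 (mod 9851), giving k = 3.

3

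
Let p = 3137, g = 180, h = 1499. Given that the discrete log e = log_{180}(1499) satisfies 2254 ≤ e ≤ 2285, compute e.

Compute 180^2254 mod 3137 = 185, then multiply by 180 repeatedly:
  180^2254=185  180^2255=1930  180^2256=2330  180^2257=2179  180^2258=95
  180^2259=1415  180^2260=603  180^2261=1882  180^2262=3101  180^2263=2931
  180^2264=564  180^2265=1136  180^2266=575  180^2267=3116  180^2268=2494
  180^2269=329  180^2270=2754  180^2271=74  180^2272=772  180^2273=932
  180^2274=1499
Found 1499 at exponent 2274.

2274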